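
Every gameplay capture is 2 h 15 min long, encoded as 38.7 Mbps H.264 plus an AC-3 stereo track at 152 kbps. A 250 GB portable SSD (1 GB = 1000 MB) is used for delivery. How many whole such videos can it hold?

2 h 15 min = 135 min = 8100 s
Audio: 152 kbps = 0.152 Mbps.
Total bitrate: 38.852 Mbps.
Per item: 38.852 Mbps × 8100 s = 314,701 Mb = 39,338 MB.
Capacity: 250 GB = 2,000,000 Mb; 6.36 items → 6 complete.

6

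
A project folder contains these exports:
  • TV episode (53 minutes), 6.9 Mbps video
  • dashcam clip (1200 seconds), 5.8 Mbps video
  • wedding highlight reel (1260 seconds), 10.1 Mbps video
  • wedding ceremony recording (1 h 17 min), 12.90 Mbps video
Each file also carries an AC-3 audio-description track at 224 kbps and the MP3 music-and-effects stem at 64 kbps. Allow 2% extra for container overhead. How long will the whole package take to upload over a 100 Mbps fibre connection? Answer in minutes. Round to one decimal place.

Audio total: 224 + 64 = 288 kbps = 0.288 Mbps.
TV episode: 7.188 Mbps × 3180 s × 1.02 = 23315.0 Mb
dashcam clip: 6.088 Mbps × 1200 s × 1.02 = 7451.7 Mb
wedding highlight reel: 10.388 Mbps × 1260 s × 1.02 = 13350.7 Mb
wedding ceremony recording: 13.188 Mbps × 4620 s × 1.02 = 62147.1 Mb
Total: 106264.5 Mb = 13283.1 MB.
At 100 Mbps: 106264.5 / 100 = 1063 s ≈ 17.7 minutes.

17.7 minutes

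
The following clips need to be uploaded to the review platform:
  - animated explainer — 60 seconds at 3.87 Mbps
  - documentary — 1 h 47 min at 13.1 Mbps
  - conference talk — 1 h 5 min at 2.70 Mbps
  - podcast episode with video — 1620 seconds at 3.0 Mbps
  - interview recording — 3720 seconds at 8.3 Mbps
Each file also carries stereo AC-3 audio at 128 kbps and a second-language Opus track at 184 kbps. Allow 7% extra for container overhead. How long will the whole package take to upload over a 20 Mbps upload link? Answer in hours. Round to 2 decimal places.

2.01 hours

Audio total: 128 + 184 = 312 kbps = 0.312 Mbps.
animated explainer: 4.182 Mbps × 60 s × 1.07 = 268.5 Mb
documentary: 13.412 Mbps × 6420 s × 1.07 = 92132.4 Mb
conference talk: 3.012 Mbps × 3900 s × 1.07 = 12569.1 Mb
podcast episode with video: 3.312 Mbps × 1620 s × 1.07 = 5741.0 Mb
interview recording: 8.612 Mbps × 3720 s × 1.07 = 34279.2 Mb
Total: 144990.2 Mb = 18123.8 MB.
At 20 Mbps: 144990.2 / 20 = 7250 s ≈ 2.01 hours.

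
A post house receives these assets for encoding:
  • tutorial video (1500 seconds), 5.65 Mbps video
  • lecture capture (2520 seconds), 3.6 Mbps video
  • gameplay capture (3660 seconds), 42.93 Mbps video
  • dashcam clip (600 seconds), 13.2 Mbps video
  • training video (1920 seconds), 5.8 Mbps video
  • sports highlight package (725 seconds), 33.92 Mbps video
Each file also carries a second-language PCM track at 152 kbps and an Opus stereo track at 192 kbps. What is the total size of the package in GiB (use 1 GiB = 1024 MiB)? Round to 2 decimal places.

Audio total: 152 + 192 = 344 kbps = 0.344 Mbps.
tutorial video: 5.994 Mbps × 1500 s = 8991.0 Mb
lecture capture: 3.944 Mbps × 2520 s = 9938.9 Mb
gameplay capture: 43.274 Mbps × 3660 s = 158382.8 Mb
dashcam clip: 13.544 Mbps × 600 s = 8126.4 Mb
training video: 6.144 Mbps × 1920 s = 11796.5 Mb
sports highlight package: 34.264 Mbps × 725 s = 24841.4 Mb
Total: 222077.0 Mb = 27759.6 MB.
= 25.85 GiB.

25.85 GiB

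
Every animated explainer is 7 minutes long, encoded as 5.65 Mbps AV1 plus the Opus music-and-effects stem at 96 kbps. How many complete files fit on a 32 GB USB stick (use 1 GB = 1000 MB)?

7 min = 420 s
Audio: 96 kbps = 0.096 Mbps.
Total bitrate: 5.746 Mbps.
Per item: 5.746 Mbps × 420 s = 2,413 Mb = 301.7 MB.
Capacity: 32 GB = 256,000 Mb; 106.08 items → 106 complete.

106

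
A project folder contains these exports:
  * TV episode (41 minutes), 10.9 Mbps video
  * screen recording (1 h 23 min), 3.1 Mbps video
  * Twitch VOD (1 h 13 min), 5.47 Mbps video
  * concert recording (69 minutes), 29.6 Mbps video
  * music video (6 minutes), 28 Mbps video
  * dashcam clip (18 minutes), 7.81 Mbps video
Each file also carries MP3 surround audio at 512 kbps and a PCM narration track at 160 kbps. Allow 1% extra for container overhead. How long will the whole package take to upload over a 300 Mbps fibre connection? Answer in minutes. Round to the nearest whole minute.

12 minutes

Audio total: 512 + 160 = 672 kbps = 0.672 Mbps.
TV episode: 11.572 Mbps × 2460 s × 1.01 = 28751.8 Mb
screen recording: 3.772 Mbps × 4980 s × 1.01 = 18972.4 Mb
Twitch VOD: 6.142 Mbps × 4380 s × 1.01 = 27171.0 Mb
concert recording: 30.272 Mbps × 4140 s × 1.01 = 126579.3 Mb
music video: 28.672 Mbps × 360 s × 1.01 = 10425.1 Mb
dashcam clip: 8.482 Mbps × 1080 s × 1.01 = 9252.2 Mb
Total: 221151.8 Mb = 27644.0 MB.
At 300 Mbps: 221151.8 / 300 = 737 s ≈ 12.3 minutes.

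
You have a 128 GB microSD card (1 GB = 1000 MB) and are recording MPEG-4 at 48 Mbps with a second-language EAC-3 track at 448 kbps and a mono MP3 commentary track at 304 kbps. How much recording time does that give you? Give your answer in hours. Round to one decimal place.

Audio total: 448 + 304 = 752 kbps = 0.752 Mbps.
Total bitrate: 48 + 0.752 = 48.752 Mbps.
Capacity: 128 GB = 1,024,000 Mb.
Recording time: 1,024,000 / 48.752 = 21,004 s ≈ 5.83 hours.

5.8 hours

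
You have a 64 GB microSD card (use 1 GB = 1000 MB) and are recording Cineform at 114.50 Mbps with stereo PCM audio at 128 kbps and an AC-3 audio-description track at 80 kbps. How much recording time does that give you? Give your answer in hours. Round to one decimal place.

Audio total: 128 + 80 = 208 kbps = 0.208 Mbps.
Total bitrate: 114.50 + 0.208 = 114.708 Mbps.
Capacity: 64 GB = 512,000 Mb.
Recording time: 512,000 / 114.708 = 4,464 s ≈ 1.24 hours.

1.2 hours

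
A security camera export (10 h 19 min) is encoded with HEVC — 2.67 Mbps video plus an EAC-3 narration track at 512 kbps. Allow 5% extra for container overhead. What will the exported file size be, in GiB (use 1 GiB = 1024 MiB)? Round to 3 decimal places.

10 h 19 min = 619 min = 37140 s
Audio: 512 kbps = 0.512 Mbps.
Total bitrate: 2.67 + 0.512 = 3.182 Mbps.
Stream data: 3.182 Mbps × 37140 s = 118179.5 Mb.
With 5% container overhead: ×1.05.
124,088 Mb = 15,511,056,750 bytes ÷ 1,073,741,824 = 14.45 GiB.

14.446 GiB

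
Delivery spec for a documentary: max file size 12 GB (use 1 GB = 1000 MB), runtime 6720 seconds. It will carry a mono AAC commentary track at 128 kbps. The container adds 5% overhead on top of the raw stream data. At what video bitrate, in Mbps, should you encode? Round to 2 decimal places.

13.48 Mbps

Budget: 12 GB = 96000.0 Mb.
Stream payload after overhead: 96000.0 / 1.05 = 91428.6 Mb.
Total bitrate budget: 91428.6 Mb / 6720 s = 13.605 Mbps.
Audio: 128 kbps = 0.128 Mbps.
Video: 13.605 − 0.128 = 13.477 Mbps.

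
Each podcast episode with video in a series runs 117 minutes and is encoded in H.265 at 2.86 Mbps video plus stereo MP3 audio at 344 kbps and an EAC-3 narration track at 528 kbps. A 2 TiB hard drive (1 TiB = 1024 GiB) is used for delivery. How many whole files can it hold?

671

117 min = 7020 s
Audio total: 344 + 528 = 872 kbps = 0.872 Mbps.
Total bitrate: 3.732 Mbps.
Per item: 3.732 Mbps × 7020 s = 26,199 Mb = 3,275 MB.
Capacity: 2 TiB = 17,592,186 Mb; 671.49 items → 671 complete.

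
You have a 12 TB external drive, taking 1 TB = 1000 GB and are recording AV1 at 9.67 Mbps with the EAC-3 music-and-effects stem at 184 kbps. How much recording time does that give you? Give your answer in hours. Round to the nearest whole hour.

2706 hours

Audio: 184 kbps = 0.184 Mbps.
Total bitrate: 9.67 + 0.184 = 9.854 Mbps.
Capacity: 12 TB = 96,000,000 Mb.
Recording time: 96,000,000 / 9.854 = 9,742,237 s ≈ 2,706 hours.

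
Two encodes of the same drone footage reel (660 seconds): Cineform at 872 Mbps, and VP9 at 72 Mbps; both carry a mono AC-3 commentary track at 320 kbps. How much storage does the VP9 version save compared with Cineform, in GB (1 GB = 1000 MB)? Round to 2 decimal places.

Audio: 320 kbps = 0.320 Mbps.
Cineform: 872.320 Mbps × 660 s = 575731.2 Mb = 71.966 GB.
VP9: 72.320 Mbps × 660 s = 47731.2 Mb = 5.966 GB.
Saving: 71.966 − 5.966 = 66.000 GB.

66.00 GB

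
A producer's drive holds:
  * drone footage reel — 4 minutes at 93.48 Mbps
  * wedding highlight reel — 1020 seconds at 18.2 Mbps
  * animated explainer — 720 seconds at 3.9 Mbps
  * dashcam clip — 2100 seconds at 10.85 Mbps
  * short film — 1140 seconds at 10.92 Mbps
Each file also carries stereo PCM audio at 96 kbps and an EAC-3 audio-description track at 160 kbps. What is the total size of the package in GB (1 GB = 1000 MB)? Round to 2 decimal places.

10.05 GB

Audio total: 96 + 160 = 256 kbps = 0.256 Mbps.
drone footage reel: 93.736 Mbps × 240 s = 22496.6 Mb
wedding highlight reel: 18.456 Mbps × 1020 s = 18825.1 Mb
animated explainer: 4.156 Mbps × 720 s = 2992.3 Mb
dashcam clip: 11.106 Mbps × 2100 s = 23322.6 Mb
short film: 11.176 Mbps × 1140 s = 12740.6 Mb
Total: 80377.3 Mb = 10047.2 MB.
= 10.05 GB.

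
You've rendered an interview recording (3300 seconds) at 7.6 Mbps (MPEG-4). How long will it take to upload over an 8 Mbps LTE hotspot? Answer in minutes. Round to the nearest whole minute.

File: 7.600 Mbps × 3300 s = 25080.0 Mb.
At 8 Mbps: 25080.0 / 8 = 3135.0 s ≈ 52.2 minutes.

52 minutes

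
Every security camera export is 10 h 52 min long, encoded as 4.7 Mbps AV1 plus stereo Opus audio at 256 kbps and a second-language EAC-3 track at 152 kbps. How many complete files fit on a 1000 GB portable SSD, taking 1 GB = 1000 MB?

40

10 h 52 min = 652 min = 39120 s
Audio total: 256 + 152 = 408 kbps = 0.408 Mbps.
Total bitrate: 5.108 Mbps.
Per item: 5.108 Mbps × 39120 s = 199,825 Mb = 24,978 MB.
Capacity: 1000 GB = 8,000,000 Mb; 40.04 items → 40 complete.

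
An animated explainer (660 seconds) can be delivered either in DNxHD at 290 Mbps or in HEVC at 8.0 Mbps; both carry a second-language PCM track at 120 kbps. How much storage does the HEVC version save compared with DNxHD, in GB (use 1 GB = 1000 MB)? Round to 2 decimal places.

Audio: 120 kbps = 0.120 Mbps.
DNxHD: 290.120 Mbps × 660 s = 191479.2 Mb = 23.935 GB.
HEVC: 8.120 Mbps × 660 s = 5359.2 Mb = 0.670 GB.
Saving: 23.935 − 0.670 = 23.265 GB.

23.27 GB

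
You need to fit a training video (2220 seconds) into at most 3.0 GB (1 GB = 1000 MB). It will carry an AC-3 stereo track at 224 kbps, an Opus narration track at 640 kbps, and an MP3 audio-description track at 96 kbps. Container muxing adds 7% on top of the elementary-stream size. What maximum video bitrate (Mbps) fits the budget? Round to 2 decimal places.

Budget: 3.0 GB = 24000.0 Mb.
Stream payload after overhead: 24000.0 / 1.07 = 22429.9 Mb.
Total bitrate budget: 22429.9 Mb / 2220 s = 10.104 Mbps.
Audio total: 224 + 640 + 96 = 960 kbps = 0.960 Mbps.
Video: 10.104 − 0.960 = 9.144 Mbps.

9.14 Mbps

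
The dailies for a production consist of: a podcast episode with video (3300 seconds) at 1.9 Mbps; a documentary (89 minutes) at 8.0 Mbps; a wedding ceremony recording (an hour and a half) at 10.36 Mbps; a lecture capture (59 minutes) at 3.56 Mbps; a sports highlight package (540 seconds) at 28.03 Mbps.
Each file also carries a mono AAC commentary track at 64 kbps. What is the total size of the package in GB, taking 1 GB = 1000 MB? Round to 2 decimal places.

Audio: 64 kbps = 0.064 Mbps.
podcast episode with video: 1.964 Mbps × 3300 s = 6481.2 Mb
documentary: 8.064 Mbps × 5340 s = 43061.8 Mb
wedding ceremony recording: 10.424 Mbps × 5400 s = 56289.6 Mb
lecture capture: 3.624 Mbps × 3540 s = 12829.0 Mb
sports highlight package: 28.094 Mbps × 540 s = 15170.8 Mb
Total: 133832.3 Mb = 16729.0 MB.
= 16.73 GB.

16.73 GB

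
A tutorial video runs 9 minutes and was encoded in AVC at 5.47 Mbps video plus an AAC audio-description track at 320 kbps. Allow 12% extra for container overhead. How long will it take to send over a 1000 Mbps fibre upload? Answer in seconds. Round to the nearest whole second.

4 seconds

9 min = 540 s
Audio: 320 kbps = 0.320 Mbps.
Total bitrate: 5.790 Mbps.
File: 5.790 Mbps × 540 s = 3126.6 Mb.
With 12% container overhead: ×1.12. → 3501.8 Mb.
At 1000 Mbps: 3501.8 / 1000 = 3.5 s ≈ 3.5 seconds.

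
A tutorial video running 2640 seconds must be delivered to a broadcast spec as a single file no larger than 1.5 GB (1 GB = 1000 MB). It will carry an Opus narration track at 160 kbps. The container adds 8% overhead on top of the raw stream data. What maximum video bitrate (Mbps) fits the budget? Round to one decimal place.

4.0 Mbps

Budget: 1.5 GB = 12000.0 Mb.
Stream payload after overhead: 12000.0 / 1.08 = 11111.1 Mb.
Total bitrate budget: 11111.1 Mb / 2640 s = 4.209 Mbps.
Audio: 160 kbps = 0.160 Mbps.
Video: 4.209 − 0.160 = 4.049 Mbps.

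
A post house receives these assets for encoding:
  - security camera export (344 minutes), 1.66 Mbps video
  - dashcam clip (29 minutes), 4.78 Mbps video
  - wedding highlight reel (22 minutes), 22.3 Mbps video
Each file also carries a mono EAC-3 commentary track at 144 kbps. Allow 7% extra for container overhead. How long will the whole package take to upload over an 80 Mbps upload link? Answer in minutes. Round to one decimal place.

Audio: 144 kbps = 0.144 Mbps.
security camera export: 1.804 Mbps × 20640 s × 1.07 = 39841.0 Mb
dashcam clip: 4.924 Mbps × 1740 s × 1.07 = 9167.5 Mb
wedding highlight reel: 22.444 Mbps × 1320 s × 1.07 = 31699.9 Mb
Total: 80708.4 Mb = 10088.5 MB.
At 80 Mbps: 80708.4 / 80 = 1009 s ≈ 16.8 minutes.

16.8 minutes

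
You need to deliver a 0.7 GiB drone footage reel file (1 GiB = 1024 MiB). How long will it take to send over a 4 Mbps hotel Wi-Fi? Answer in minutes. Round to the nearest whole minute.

File: 0.7 GiB = 6013.0 Mb.
At 4 Mbps: 6013.0 / 4 = 1503.2 s ≈ 25.1 minutes.

25 minutes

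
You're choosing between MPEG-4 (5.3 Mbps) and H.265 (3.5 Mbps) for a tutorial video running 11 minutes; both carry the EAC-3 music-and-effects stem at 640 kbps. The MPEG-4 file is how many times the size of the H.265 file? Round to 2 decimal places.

11 min = 660 s
Audio: 640 kbps = 0.640 Mbps.
MPEG-4: 5.940 Mbps × 660 s = 3920.4 Mb = 490.050 MB.
H.265: 4.140 Mbps × 660 s = 2732.4 Mb = 341.550 MB.
Ratio: 490.050 / 341.550 = 1.435.

1.43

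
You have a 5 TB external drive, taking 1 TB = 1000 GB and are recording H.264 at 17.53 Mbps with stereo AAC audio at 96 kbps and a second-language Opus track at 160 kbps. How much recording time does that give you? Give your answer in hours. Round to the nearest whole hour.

625 hours

Audio total: 96 + 160 = 256 kbps = 0.256 Mbps.
Total bitrate: 17.53 + 0.256 = 17.786 Mbps.
Capacity: 5 TB = 40,000,000 Mb.
Recording time: 40,000,000 / 17.786 = 2,248,960 s ≈ 625 hours.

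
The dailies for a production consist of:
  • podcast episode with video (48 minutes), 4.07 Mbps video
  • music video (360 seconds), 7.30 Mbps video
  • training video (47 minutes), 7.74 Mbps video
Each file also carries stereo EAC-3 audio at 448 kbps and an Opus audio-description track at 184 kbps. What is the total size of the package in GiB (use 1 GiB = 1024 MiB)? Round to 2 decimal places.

4.66 GiB

Audio total: 448 + 184 = 632 kbps = 0.632 Mbps.
podcast episode with video: 4.702 Mbps × 2880 s = 13541.8 Mb
music video: 7.932 Mbps × 360 s = 2855.5 Mb
training video: 8.372 Mbps × 2820 s = 23609.0 Mb
Total: 40006.3 Mb = 5000.8 MB.
= 4.657 GiB.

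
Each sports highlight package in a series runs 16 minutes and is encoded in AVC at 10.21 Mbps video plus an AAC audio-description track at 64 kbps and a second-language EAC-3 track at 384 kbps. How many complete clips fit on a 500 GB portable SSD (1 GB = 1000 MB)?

390

16 min = 960 s
Audio total: 64 + 384 = 448 kbps = 0.448 Mbps.
Total bitrate: 10.658 Mbps.
Per item: 10.658 Mbps × 960 s = 10,232 Mb = 1,279 MB.
Capacity: 500 GB = 4,000,000 Mb; 390.94 items → 390 complete.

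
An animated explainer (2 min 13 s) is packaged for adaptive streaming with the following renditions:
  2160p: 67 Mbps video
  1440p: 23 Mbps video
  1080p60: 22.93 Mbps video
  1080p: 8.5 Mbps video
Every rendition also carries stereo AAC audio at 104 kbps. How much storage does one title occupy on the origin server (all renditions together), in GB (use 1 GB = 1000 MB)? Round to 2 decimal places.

2.03 GB

2 min 13 s = 133 s
Audio: 104 kbps = 0.104 Mbps.
Sum of rendition bitrates: (67+0.104) + (23+0.104) + (22.93+0.104) + (8.5+0.104) = 121.846 Mbps.
× 133 s = 16,206 Mb = 2,026 MB = 2.026 GB.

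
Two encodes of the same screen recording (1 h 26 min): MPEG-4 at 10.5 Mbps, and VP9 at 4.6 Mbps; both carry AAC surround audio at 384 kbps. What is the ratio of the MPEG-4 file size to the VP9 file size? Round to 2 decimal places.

2.18

1 h 26 min = 86 min = 5160 s
Audio: 384 kbps = 0.384 Mbps.
MPEG-4: 10.884 Mbps × 5160 s = 56161.4 Mb = 7.020 GB.
VP9: 4.984 Mbps × 5160 s = 25717.4 Mb = 3.215 GB.
Ratio: 7.020 / 3.215 = 2.184.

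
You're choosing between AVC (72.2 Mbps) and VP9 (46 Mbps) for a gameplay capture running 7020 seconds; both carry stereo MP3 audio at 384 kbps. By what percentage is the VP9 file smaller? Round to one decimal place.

Audio: 384 kbps = 0.384 Mbps.
AVC: 72.584 Mbps × 7020 s = 509539.7 Mb = 63.692 GB.
VP9: 46.384 Mbps × 7020 s = 325615.7 Mb = 40.702 GB.
Reduction: (1 − 40.702/63.692) × 100 = 36.10%.

36.1%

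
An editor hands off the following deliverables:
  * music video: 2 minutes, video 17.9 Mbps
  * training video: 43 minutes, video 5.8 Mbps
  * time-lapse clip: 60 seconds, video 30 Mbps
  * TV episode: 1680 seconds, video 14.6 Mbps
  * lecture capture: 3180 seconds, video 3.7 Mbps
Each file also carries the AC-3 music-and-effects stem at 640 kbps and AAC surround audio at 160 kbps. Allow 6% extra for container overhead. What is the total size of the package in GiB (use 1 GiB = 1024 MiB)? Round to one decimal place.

Audio total: 640 + 160 = 800 kbps = 0.800 Mbps.
music video: 18.700 Mbps × 120 s × 1.06 = 2378.6 Mb
training video: 6.600 Mbps × 2580 s × 1.06 = 18049.7 Mb
time-lapse clip: 30.800 Mbps × 60 s × 1.06 = 1958.9 Mb
TV episode: 15.400 Mbps × 1680 s × 1.06 = 27424.3 Mb
lecture capture: 4.500 Mbps × 3180 s × 1.06 = 15168.6 Mb
Total: 64980.1 Mb = 8122.5 MB.
= 7.565 GiB.

7.6 GiB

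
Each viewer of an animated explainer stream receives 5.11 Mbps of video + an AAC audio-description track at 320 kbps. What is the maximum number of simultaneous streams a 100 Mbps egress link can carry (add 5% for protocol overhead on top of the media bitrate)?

Audio: 320 kbps = 0.320 Mbps.
Per-viewer media rate: 5.430 Mbps.
On the wire with 5% overhead: 5.702 Mbps.
100 Mbps = 100.0 Mbps; 100.0 / 5.702 = 17.54 → 17 viewers.

17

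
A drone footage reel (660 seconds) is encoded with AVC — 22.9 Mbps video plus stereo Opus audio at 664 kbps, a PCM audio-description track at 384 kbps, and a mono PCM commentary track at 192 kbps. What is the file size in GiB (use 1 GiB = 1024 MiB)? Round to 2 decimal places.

1.85 GiB

Audio total: 664 + 384 + 192 = 1240 kbps = 1.240 Mbps.
Total bitrate: 22.9 + 1.240 = 24.140 Mbps.
Stream data: 24.140 Mbps × 660 s = 15932.4 Mb.
15,932 Mb = 1,991,550,000 bytes ÷ 1,073,741,824 = 1.855 GiB.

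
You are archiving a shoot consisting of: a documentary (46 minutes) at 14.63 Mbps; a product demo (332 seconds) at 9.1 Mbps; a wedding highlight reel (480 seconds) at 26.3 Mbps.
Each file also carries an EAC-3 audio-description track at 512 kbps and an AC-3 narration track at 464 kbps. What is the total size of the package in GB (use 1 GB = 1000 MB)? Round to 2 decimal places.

Audio total: 512 + 464 = 976 kbps = 0.976 Mbps.
documentary: 15.606 Mbps × 2760 s = 43072.6 Mb
product demo: 10.076 Mbps × 332 s = 3345.2 Mb
wedding highlight reel: 27.276 Mbps × 480 s = 13092.5 Mb
Total: 59510.3 Mb = 7438.8 MB.
= 7.439 GB.

7.44 GB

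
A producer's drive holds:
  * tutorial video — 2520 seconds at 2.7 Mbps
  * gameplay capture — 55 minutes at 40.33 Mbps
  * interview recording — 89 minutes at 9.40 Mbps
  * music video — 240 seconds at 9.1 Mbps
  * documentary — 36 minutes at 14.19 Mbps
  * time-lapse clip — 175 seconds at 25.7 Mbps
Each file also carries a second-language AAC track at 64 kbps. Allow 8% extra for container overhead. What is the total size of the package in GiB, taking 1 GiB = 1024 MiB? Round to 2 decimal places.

Audio: 64 kbps = 0.064 Mbps.
tutorial video: 2.764 Mbps × 2520 s × 1.08 = 7522.5 Mb
gameplay capture: 40.394 Mbps × 3300 s × 1.08 = 143964.2 Mb
interview recording: 9.464 Mbps × 5340 s × 1.08 = 54580.8 Mb
music video: 9.164 Mbps × 240 s × 1.08 = 2375.3 Mb
documentary: 14.254 Mbps × 2160 s × 1.08 = 33251.7 Mb
time-lapse clip: 25.764 Mbps × 175 s × 1.08 = 4869.4 Mb
Total: 246563.9 Mb = 30820.5 MB.
= 28.70 GiB.

28.70 GiB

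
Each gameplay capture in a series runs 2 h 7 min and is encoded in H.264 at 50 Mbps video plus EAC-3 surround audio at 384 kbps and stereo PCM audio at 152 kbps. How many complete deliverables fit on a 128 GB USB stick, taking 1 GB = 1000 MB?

2

2 h 7 min = 127 min = 7620 s
Audio total: 384 + 152 = 536 kbps = 0.536 Mbps.
Total bitrate: 50.536 Mbps.
Per item: 50.536 Mbps × 7620 s = 385,084 Mb = 48,136 MB.
Capacity: 128 GB = 1,024,000 Mb; 2.66 items → 2 complete.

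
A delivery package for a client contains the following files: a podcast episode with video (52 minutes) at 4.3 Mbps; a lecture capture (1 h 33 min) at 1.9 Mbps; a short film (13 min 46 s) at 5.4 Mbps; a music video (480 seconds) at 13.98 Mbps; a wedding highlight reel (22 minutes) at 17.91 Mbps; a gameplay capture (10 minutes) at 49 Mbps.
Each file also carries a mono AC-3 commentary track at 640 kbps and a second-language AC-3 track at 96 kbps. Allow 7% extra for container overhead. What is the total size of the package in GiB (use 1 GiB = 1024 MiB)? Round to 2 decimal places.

Audio total: 640 + 96 = 736 kbps = 0.736 Mbps.
podcast episode with video: 5.036 Mbps × 3120 s × 1.07 = 16812.2 Mb
lecture capture: 2.636 Mbps × 5580 s × 1.07 = 15738.5 Mb
short film: 6.136 Mbps × 826 s × 1.07 = 5423.1 Mb
music video: 14.716 Mbps × 480 s × 1.07 = 7558.1 Mb
wedding highlight reel: 18.646 Mbps × 1320 s × 1.07 = 26335.6 Mb
gameplay capture: 49.736 Mbps × 600 s × 1.07 = 31930.5 Mb
Total: 103798.1 Mb = 12974.8 MB.
= 12.08 GiB.

12.08 GiB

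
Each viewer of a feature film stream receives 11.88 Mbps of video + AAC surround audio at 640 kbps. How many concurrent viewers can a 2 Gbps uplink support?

Audio: 640 kbps = 0.640 Mbps.
Per-viewer media rate: 12.520 Mbps.
2 Gbps = 2,000 Mbps; 2,000 / 12.520 = 159.74 → 159 viewers.

159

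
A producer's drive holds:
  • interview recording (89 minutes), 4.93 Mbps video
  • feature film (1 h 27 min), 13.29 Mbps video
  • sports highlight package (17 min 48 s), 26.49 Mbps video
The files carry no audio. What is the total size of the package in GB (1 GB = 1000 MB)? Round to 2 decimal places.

interview recording: 4.930 Mbps × 5340 s = 26326.2 Mb
feature film: 13.290 Mbps × 5220 s = 69373.8 Mb
sports highlight package: 26.490 Mbps × 1068 s = 28291.3 Mb
Total: 123991.3 Mb = 15498.9 MB.
= 15.50 GB.

15.50 GB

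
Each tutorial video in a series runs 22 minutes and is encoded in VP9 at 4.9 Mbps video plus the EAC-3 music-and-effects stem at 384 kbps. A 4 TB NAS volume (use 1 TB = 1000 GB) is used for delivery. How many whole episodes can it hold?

4587

22 min = 1320 s
Audio: 384 kbps = 0.384 Mbps.
Total bitrate: 5.284 Mbps.
Per item: 5.284 Mbps × 1320 s = 6,975 Mb = 871.9 MB.
Capacity: 4 TB = 32,000,000 Mb; 4587.89 items → 4587 complete.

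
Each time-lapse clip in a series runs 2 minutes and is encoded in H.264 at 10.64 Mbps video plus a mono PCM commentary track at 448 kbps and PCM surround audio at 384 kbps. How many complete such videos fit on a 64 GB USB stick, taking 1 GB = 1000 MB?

371

2 min = 120 s
Audio total: 448 + 384 = 832 kbps = 0.832 Mbps.
Total bitrate: 11.472 Mbps.
Per item: 11.472 Mbps × 120 s = 1,377 Mb = 172.1 MB.
Capacity: 64 GB = 512,000 Mb; 371.92 items → 371 complete.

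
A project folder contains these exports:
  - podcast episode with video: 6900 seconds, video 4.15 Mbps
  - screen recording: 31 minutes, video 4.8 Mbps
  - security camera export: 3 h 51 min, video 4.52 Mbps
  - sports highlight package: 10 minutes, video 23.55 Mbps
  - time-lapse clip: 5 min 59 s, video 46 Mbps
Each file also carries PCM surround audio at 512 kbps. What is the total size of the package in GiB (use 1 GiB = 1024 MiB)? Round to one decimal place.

Audio: 512 kbps = 0.512 Mbps.
podcast episode with video: 4.662 Mbps × 6900 s = 32167.8 Mb
screen recording: 5.312 Mbps × 1860 s = 9880.3 Mb
security camera export: 5.032 Mbps × 13860 s = 69743.5 Mb
sports highlight package: 24.062 Mbps × 600 s = 14437.2 Mb
time-lapse clip: 46.512 Mbps × 359 s = 16697.8 Mb
Total: 142926.6 Mb = 17865.8 MB.
= 16.64 GiB.

16.6 GiB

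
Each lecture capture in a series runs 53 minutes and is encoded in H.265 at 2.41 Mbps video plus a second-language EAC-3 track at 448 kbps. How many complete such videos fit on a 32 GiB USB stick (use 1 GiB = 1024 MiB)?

53 min = 3180 s
Audio: 448 kbps = 0.448 Mbps.
Total bitrate: 2.858 Mbps.
Per item: 2.858 Mbps × 3180 s = 9,088 Mb = 1,136 MB.
Capacity: 32 GiB = 274,878 Mb; 30.24 items → 30 complete.

30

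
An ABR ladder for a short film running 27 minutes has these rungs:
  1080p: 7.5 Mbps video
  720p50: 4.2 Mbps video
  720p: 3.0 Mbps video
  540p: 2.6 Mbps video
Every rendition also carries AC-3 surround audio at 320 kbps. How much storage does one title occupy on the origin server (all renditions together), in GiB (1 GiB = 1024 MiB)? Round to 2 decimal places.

27 min = 1620 s
Audio: 320 kbps = 0.320 Mbps.
Sum of rendition bitrates: (7.5+0.320) + (4.2+0.320) + (3.0+0.320) + (2.6+0.320) = 18.580 Mbps.
× 1620 s = 30,100 Mb = 3,762 MB = 3.504 GiB.

3.50 GiB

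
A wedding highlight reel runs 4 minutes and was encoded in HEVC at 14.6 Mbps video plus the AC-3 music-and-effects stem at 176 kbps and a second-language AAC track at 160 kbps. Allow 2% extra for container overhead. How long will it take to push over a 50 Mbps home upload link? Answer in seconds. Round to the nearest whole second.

4 min = 240 s
Audio total: 176 + 160 = 336 kbps = 0.336 Mbps.
Total bitrate: 14.936 Mbps.
File: 14.936 Mbps × 240 s = 3584.6 Mb.
With 2% container overhead: ×1.02. → 3656.3 Mb.
At 50 Mbps: 3656.3 / 50 = 73.1 s ≈ 73.1 seconds.

73 seconds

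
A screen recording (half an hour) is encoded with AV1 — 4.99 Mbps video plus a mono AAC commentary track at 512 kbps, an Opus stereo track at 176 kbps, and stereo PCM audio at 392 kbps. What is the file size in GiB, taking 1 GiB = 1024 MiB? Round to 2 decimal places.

1.27 GiB

30 min = 1800 s
Audio total: 512 + 176 + 392 = 1080 kbps = 1.080 Mbps.
Total bitrate: 4.99 + 1.080 = 6.070 Mbps.
Stream data: 6.070 Mbps × 1800 s = 10926.0 Mb.
10,926 Mb = 1,365,750,000 bytes ÷ 1,073,741,824 = 1.272 GiB.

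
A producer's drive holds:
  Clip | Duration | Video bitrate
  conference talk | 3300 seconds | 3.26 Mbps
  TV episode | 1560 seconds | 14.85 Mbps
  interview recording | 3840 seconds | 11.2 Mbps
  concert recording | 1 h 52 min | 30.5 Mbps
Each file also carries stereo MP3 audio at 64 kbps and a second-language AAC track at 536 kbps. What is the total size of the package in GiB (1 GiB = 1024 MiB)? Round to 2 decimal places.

33.89 GiB

Audio total: 64 + 536 = 600 kbps = 0.600 Mbps.
conference talk: 3.860 Mbps × 3300 s = 12738.0 Mb
TV episode: 15.450 Mbps × 1560 s = 24102.0 Mb
interview recording: 11.800 Mbps × 3840 s = 45312.0 Mb
concert recording: 31.100 Mbps × 6720 s = 208992.0 Mb
Total: 291144.0 Mb = 36393.0 MB.
= 33.89 GiB.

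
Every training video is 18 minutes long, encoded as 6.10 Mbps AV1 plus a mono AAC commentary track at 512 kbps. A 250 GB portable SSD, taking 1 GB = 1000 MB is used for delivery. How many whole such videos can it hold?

280

18 min = 1080 s
Audio: 512 kbps = 0.512 Mbps.
Total bitrate: 6.612 Mbps.
Per item: 6.612 Mbps × 1080 s = 7,141 Mb = 892.6 MB.
Capacity: 250 GB = 2,000,000 Mb; 280.07 items → 280 complete.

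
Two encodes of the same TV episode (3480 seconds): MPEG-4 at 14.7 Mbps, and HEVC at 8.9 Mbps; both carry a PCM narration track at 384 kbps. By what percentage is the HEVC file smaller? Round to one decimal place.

Audio: 384 kbps = 0.384 Mbps.
MPEG-4: 15.084 Mbps × 3480 s = 52492.3 Mb = 6.111 GiB.
HEVC: 9.284 Mbps × 3480 s = 32308.3 Mb = 3.761 GiB.
Reduction: (1 − 3.761/6.111) × 100 = 38.45%.

38.5%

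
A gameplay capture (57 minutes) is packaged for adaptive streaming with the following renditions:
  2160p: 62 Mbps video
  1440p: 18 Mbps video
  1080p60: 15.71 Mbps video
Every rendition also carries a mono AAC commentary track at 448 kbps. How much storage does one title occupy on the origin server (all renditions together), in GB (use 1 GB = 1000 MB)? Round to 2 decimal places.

41.49 GB

57 min = 3420 s
Audio: 448 kbps = 0.448 Mbps.
Sum of rendition bitrates: (62+0.448) + (18+0.448) + (15.71+0.448) = 97.054 Mbps.
× 3420 s = 331,925 Mb = 41,491 MB = 41.49 GB.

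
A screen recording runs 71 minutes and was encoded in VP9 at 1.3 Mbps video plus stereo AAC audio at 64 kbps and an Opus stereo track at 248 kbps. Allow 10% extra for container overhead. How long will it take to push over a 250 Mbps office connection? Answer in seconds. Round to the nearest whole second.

71 min = 4260 s
Audio total: 64 + 248 = 312 kbps = 0.312 Mbps.
Total bitrate: 1.612 Mbps.
File: 1.612 Mbps × 4260 s = 6867.1 Mb.
With 10% container overhead: ×1.10. → 7553.8 Mb.
At 250 Mbps: 7553.8 / 250 = 30.2 s ≈ 30.2 seconds.

30 seconds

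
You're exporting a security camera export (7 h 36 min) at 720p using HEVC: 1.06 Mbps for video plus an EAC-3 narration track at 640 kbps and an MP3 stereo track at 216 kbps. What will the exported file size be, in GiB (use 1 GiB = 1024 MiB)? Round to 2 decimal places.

6.10 GiB

7 h 36 min = 456 min = 27360 s
Audio total: 640 + 216 = 856 kbps = 0.856 Mbps.
Total bitrate: 1.06 + 0.856 = 1.916 Mbps.
Stream data: 1.916 Mbps × 27360 s = 52421.8 Mb.
52,422 Mb = 6,552,720,000 bytes ÷ 1,073,741,824 = 6.103 GiB.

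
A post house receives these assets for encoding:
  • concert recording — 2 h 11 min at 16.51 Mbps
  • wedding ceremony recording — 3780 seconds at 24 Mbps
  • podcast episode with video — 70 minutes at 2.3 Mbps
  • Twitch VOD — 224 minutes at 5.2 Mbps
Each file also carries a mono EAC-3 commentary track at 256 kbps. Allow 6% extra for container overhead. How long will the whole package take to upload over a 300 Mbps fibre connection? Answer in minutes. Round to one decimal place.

Audio: 256 kbps = 0.256 Mbps.
concert recording: 16.766 Mbps × 7860 s × 1.06 = 139687.6 Mb
wedding ceremony recording: 24.256 Mbps × 3780 s × 1.06 = 97188.9 Mb
podcast episode with video: 2.556 Mbps × 4200 s × 1.06 = 11379.3 Mb
Twitch VOD: 5.456 Mbps × 13440 s × 1.06 = 77728.4 Mb
Total: 325984.2 Mb = 40748.0 MB.
At 300 Mbps: 325984.2 / 300 = 1087 s ≈ 18.1 minutes.

18.1 minutes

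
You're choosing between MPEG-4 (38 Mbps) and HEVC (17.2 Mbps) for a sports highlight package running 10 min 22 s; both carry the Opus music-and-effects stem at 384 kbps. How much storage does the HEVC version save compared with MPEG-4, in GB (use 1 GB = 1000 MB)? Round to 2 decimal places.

1.62 GB

10 min 22 s = 622 s
Audio: 384 kbps = 0.384 Mbps.
MPEG-4: 38.384 Mbps × 622 s = 23874.8 Mb = 2.984 GB.
HEVC: 17.584 Mbps × 622 s = 10937.2 Mb = 1.367 GB.
Saving: 2.984 − 1.367 = 1.617 GB.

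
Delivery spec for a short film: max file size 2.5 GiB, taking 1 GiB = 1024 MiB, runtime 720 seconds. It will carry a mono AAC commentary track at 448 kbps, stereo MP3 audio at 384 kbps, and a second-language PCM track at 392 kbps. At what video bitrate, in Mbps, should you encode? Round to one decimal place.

Budget: 2.5 GiB = 21474.8 Mb.
Total bitrate budget: 21474.8 Mb / 720 s = 29.826 Mbps.
Audio total: 448 + 384 + 392 = 1224 kbps = 1.224 Mbps.
Video: 29.826 − 1.224 = 28.602 Mbps.

28.6 Mbps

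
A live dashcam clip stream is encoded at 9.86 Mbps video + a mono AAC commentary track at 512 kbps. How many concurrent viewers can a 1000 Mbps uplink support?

Audio: 512 kbps = 0.512 Mbps.
Per-viewer media rate: 10.372 Mbps.
1000 Mbps = 1,000 Mbps; 1,000 / 10.372 = 96.41 → 96 viewers.

96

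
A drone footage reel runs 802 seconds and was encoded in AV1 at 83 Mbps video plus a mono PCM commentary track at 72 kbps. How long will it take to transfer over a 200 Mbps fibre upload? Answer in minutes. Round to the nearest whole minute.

Audio: 72 kbps = 0.072 Mbps.
Total bitrate: 83.072 Mbps.
File: 83.072 Mbps × 802 s = 66623.7 Mb.
At 200 Mbps: 66623.7 / 200 = 333.1 s ≈ 5.55 minutes.

6 minutes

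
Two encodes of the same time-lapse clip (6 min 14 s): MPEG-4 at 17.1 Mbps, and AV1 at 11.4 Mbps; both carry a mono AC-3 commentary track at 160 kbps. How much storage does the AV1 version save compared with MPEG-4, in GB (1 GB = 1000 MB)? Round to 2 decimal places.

0.27 GB

6 min 14 s = 374 s
Audio: 160 kbps = 0.160 Mbps.
MPEG-4: 17.260 Mbps × 374 s = 6455.2 Mb = 0.807 GB.
AV1: 11.560 Mbps × 374 s = 4323.4 Mb = 0.540 GB.
Saving: 0.807 − 0.540 = 0.266 GB.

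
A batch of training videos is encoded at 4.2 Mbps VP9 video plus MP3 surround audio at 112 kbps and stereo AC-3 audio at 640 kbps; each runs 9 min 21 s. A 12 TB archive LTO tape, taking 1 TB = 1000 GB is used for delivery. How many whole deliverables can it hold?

9 min 21 s = 561 s
Audio total: 112 + 640 = 752 kbps = 0.752 Mbps.
Total bitrate: 4.952 Mbps.
Per item: 4.952 Mbps × 561 s = 2,778 Mb = 347.3 MB.
Capacity: 12 TB = 96,000,000 Mb; 34556.34 items → 34556 complete.

34556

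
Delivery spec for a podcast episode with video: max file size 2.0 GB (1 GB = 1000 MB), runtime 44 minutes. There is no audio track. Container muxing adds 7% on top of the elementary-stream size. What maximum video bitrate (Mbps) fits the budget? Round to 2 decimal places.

Budget: 2.0 GB = 16000.0 Mb.
Stream payload after overhead: 16000.0 / 1.07 = 14953.3 Mb.
44 min = 2640 s
Total bitrate budget: 14953.3 Mb / 2640 s = 5.664 Mbps.

5.66 Mbps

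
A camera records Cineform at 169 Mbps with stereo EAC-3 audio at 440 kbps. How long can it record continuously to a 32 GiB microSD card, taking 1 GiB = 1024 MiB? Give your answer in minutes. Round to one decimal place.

Audio: 440 kbps = 0.440 Mbps.
Total bitrate: 169 + 0.440 = 169.440 Mbps.
Capacity: 32 GiB = 274,878 Mb.
Recording time: 274,878 / 169.440 = 1,622 s ≈ 27.0 minutes.

27.0 minutes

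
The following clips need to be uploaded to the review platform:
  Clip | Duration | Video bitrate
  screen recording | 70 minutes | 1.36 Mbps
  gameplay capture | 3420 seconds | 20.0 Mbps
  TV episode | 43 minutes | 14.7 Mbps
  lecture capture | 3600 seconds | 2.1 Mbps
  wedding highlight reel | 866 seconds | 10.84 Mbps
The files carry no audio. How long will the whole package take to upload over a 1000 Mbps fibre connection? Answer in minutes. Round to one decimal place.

2.1 minutes

screen recording: 1.360 Mbps × 4200 s = 5712.0 Mb
gameplay capture: 20.000 Mbps × 3420 s = 68400.0 Mb
TV episode: 14.700 Mbps × 2580 s = 37926.0 Mb
lecture capture: 2.100 Mbps × 3600 s = 7560.0 Mb
wedding highlight reel: 10.840 Mbps × 866 s = 9387.4 Mb
Total: 128985.4 Mb = 16123.2 MB.
At 1000 Mbps: 128985.4 / 1000 = 129 s ≈ 2.15 minutes.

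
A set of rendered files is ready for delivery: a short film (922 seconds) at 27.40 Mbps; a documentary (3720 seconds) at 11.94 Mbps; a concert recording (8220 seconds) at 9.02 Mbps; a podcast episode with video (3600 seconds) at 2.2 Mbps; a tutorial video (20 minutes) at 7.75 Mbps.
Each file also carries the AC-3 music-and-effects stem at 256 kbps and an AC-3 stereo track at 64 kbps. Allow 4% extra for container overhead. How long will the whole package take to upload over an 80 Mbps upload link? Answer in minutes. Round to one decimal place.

36.1 minutes

Audio total: 256 + 64 = 320 kbps = 0.320 Mbps.
short film: 27.720 Mbps × 922 s × 1.04 = 26580.2 Mb
documentary: 12.260 Mbps × 3720 s × 1.04 = 47431.5 Mb
concert recording: 9.340 Mbps × 8220 s × 1.04 = 79845.8 Mb
podcast episode with video: 2.520 Mbps × 3600 s × 1.04 = 9434.9 Mb
tutorial video: 8.070 Mbps × 1200 s × 1.04 = 10071.4 Mb
Total: 173363.7 Mb = 21670.5 MB.
At 80 Mbps: 173363.7 / 80 = 2167 s ≈ 36.1 minutes.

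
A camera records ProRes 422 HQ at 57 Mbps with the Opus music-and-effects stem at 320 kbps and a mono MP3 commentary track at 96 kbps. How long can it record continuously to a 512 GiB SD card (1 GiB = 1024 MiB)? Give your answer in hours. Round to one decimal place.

Audio total: 320 + 96 = 416 kbps = 0.416 Mbps.
Total bitrate: 57 + 0.416 = 57.416 Mbps.
Capacity: 512 GiB = 4,398,047 Mb.
Recording time: 4,398,047 / 57.416 = 76,600 s ≈ 21.3 hours.

21.3 hours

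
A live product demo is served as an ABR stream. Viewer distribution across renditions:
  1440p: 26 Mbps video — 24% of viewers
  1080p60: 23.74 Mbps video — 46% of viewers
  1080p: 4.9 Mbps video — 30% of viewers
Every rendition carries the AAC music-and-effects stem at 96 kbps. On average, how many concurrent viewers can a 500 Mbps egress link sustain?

26

Audio: 96 kbps = 0.096 Mbps.
Average per-viewer bitrate: 0.24×26.096 + 0.46×23.836 + 0.30×4.996 = 18.726 Mbps.
500 Mbps = 500.0 Mbps; 500.0 / 18.726 = 26.70 → 26.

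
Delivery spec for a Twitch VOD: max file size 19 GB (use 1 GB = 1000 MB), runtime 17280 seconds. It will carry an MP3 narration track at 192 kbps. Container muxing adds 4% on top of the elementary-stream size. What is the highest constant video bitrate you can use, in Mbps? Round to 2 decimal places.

8.27 Mbps

Budget: 19 GB = 152000.0 Mb.
Stream payload after overhead: 152000.0 / 1.04 = 146153.8 Mb.
Total bitrate budget: 146153.8 Mb / 17280 s = 8.458 Mbps.
Audio: 192 kbps = 0.192 Mbps.
Video: 8.458 − 0.192 = 8.266 Mbps.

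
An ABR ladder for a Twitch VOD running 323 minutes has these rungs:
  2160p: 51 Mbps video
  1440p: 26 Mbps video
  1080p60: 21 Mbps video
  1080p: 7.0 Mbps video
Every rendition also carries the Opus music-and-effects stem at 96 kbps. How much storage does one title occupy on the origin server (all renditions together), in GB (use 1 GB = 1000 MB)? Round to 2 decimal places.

255.29 GB

323 min = 19380 s
Audio: 96 kbps = 0.096 Mbps.
Sum of rendition bitrates: (51+0.096) + (26+0.096) + (21+0.096) + (7.0+0.096) = 105.384 Mbps.
× 19380 s = 2,042,342 Mb = 255,293 MB = 255.3 GB.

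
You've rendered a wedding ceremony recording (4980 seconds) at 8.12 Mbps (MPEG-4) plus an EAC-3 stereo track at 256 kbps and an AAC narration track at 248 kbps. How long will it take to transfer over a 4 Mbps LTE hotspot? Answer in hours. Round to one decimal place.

3.0 hours

Audio total: 256 + 248 = 504 kbps = 0.504 Mbps.
Total bitrate: 8.624 Mbps.
File: 8.624 Mbps × 4980 s = 42947.5 Mb.
At 4 Mbps: 42947.5 / 4 = 10736.9 s ≈ 2.98 hours.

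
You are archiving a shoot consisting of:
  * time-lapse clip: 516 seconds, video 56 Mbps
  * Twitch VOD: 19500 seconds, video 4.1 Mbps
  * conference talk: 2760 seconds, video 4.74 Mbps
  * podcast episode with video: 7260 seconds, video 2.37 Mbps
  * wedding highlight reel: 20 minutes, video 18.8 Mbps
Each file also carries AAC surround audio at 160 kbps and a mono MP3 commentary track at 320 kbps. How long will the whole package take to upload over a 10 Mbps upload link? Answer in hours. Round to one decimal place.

Audio total: 160 + 320 = 480 kbps = 0.480 Mbps.
time-lapse clip: 56.480 Mbps × 516 s = 29143.7 Mb
Twitch VOD: 4.580 Mbps × 19500 s = 89310.0 Mb
conference talk: 5.220 Mbps × 2760 s = 14407.2 Mb
podcast episode with video: 2.850 Mbps × 7260 s = 20691.0 Mb
wedding highlight reel: 19.280 Mbps × 1200 s = 23136.0 Mb
Total: 176687.9 Mb = 22086.0 MB.
At 10 Mbps: 176687.9 / 10 = 17669 s ≈ 4.91 hours.

4.9 hours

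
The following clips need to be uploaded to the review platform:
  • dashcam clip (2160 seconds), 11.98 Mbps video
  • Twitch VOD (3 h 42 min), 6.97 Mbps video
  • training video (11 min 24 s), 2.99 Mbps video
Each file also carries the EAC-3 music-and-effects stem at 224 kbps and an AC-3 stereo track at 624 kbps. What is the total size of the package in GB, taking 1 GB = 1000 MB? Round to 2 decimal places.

Audio total: 224 + 624 = 848 kbps = 0.848 Mbps.
dashcam clip: 12.828 Mbps × 2160 s = 27708.5 Mb
Twitch VOD: 7.818 Mbps × 13320 s = 104135.8 Mb
training video: 3.838 Mbps × 684 s = 2625.2 Mb
Total: 134469.4 Mb = 16808.7 MB.
= 16.81 GB.

16.81 GB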